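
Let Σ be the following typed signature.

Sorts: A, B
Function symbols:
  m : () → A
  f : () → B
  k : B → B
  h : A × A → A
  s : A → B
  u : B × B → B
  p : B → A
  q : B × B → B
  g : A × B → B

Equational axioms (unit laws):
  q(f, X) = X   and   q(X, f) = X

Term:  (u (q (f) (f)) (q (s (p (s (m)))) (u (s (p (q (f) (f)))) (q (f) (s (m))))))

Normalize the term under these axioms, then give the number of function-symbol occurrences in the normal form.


size = 13

1. (u (q (f) (f)) (q (s (p (s (m)))) (u (s (p (q (f) (f)))) (q (f) (s (m))))))  →  (u (f) (q (s (p (s (m)))) (u (s (p (q (f) (f)))) (q (f) (s (m))))))
2. (u (f) (q (s (p (s (m)))) (u (s (p (q (f) (f)))) (q (f) (s (m))))))  →  (u (f) (q (s (p (s (m)))) (u (s (p (f))) (q (f) (s (m))))))
3. (u (f) (q (s (p (s (m)))) (u (s (p (f))) (q (f) (s (m))))))  →  (u (f) (q (s (p (s (m)))) (u (s (p (f))) (s (m)))))
normal form: (u (f) (q (s (p (s (m)))) (u (s (p (f))) (s (m)))))


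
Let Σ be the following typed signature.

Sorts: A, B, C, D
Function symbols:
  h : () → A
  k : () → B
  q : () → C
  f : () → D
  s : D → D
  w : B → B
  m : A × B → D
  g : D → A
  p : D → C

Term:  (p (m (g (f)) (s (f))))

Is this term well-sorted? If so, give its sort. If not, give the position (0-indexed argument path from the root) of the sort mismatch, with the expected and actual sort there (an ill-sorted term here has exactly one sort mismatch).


ill-sorted at position [0, 1]: expected B, got D

      (f) : D
    (g (f)) : A
      (f) : D
    (s (f)) : D
  (m (g (f)) (s (f))) : ✗ arg 1 at [0, 1] has sort D, expected B


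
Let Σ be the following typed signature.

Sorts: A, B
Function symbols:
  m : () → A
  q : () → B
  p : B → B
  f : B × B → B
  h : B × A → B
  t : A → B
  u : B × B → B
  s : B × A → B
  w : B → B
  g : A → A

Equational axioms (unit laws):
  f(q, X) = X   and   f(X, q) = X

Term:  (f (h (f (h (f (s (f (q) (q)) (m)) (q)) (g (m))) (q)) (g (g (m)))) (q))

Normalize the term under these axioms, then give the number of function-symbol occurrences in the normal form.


size = 10

1. (f (h (f (h (f (s (f (q) (q)) (m)) (q)) (g (m))) (q)) (g (g (m)))) (q))  →  (h (f (h (f (s (f (q) (q)) (m)) (q)) (g (m))) (q)) (g (g (m))))
2. (h (f (h (f (s (f (q) (q)) (m)) (q)) (g (m))) (q)) (g (g (m))))  →  (h (h (f (s (f (q) (q)) (m)) (q)) (g (m))) (g (g (m))))
3. (h (h (f (s (f (q) (q)) (m)) (q)) (g (m))) (g (g (m))))  →  (h (h (s (f (q) (q)) (m)) (g (m))) (g (g (m))))
4. (h (h (s (f (q) (q)) (m)) (g (m))) (g (g (m))))  →  (h (h (s (q) (m)) (g (m))) (g (g (m))))
normal form: (h (h (s (q) (m)) (g (m))) (g (g (m))))


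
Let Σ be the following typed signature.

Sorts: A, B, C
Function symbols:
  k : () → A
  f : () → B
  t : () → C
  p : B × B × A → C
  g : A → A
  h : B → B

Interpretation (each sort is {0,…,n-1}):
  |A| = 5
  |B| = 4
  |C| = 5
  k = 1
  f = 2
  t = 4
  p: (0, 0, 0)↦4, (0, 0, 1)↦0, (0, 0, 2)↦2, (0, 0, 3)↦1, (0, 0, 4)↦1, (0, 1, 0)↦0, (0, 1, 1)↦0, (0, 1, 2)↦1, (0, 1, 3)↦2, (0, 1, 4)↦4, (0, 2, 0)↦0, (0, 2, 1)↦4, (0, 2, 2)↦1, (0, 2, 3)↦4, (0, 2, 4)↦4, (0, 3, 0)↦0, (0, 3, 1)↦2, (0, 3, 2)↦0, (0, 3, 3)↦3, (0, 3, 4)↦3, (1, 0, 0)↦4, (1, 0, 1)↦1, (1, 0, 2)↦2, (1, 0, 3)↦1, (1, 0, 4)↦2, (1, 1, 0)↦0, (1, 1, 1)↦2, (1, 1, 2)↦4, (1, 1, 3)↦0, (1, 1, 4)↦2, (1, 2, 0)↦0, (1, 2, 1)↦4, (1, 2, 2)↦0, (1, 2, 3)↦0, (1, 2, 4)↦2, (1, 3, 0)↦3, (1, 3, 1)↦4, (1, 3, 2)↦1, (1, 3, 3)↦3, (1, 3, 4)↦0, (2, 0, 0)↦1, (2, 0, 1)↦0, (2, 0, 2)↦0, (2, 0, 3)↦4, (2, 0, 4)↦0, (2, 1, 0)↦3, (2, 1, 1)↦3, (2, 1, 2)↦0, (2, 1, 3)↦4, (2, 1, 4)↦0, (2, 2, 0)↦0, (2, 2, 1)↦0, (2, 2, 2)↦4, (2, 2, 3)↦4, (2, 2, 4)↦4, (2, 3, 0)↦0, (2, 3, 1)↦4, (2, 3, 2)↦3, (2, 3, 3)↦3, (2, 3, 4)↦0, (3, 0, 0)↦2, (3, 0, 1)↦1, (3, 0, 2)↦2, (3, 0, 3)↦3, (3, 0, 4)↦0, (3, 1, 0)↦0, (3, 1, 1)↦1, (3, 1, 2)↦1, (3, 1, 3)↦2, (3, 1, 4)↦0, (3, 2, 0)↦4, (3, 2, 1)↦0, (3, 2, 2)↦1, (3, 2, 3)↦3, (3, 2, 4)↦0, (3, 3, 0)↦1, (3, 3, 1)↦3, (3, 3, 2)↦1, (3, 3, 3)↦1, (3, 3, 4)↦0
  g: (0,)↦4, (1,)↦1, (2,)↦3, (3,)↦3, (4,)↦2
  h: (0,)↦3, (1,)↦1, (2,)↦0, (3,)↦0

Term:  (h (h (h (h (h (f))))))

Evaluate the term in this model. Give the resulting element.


value = 0

  f = 2
  (h (f)) = h(2,) = 0
  (h (h (f))) = h(0,) = 3
  (h (h (h (f)))) = h(3,) = 0
  (h (h (h (h (f))))) = h(0,) = 3
  (h (h (h (h (h (f)))))) = h(3,) = 0


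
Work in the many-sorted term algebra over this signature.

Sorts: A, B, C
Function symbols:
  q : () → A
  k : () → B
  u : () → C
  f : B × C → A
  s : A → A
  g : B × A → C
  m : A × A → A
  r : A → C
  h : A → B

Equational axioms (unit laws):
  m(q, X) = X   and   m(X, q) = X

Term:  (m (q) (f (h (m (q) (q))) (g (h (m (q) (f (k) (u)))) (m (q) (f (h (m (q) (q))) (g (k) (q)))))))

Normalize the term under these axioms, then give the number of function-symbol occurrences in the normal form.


1. (m (q) (f (h (m (q) (q))) (g (h (m (q) (f (k) (u)))) (m (q) (f (h (m (q) (q))) (g (k) (q)))))))  →  (f (h (m (q) (q))) (g (h (m (q) (f (k) (u)))) (m (q) (f (h (m (q) (q))) (g (k) (q))))))
2. (f (h (m (q) (q))) (g (h (m (q) (f (k) (u)))) (m (q) (f (h (m (q) (q))) (g (k) (q))))))  →  (f (h (q)) (g (h (m (q) (f (k) (u)))) (m (q) (f (h (m (q) (q))) (g (k) (q))))))
3. (f (h (q)) (g (h (m (q) (f (k) (u)))) (m (q) (f (h (m (q) (q))) (g (k) (q))))))  →  (f (h (q)) (g (h (f (k) (u))) (m (q) (f (h (m (q) (q))) (g (k) (q))))))
4. (f (h (q)) (g (h (f (k) (u))) (m (q) (f (h (m (q) (q))) (g (k) (q))))))  →  (f (h (q)) (g (h (f (k) (u))) (f (h (m (q) (q))) (g (k) (q)))))
5. (f (h (q)) (g (h (f (k) (u))) (f (h (m (q) (q))) (g (k) (q)))))  →  (f (h (q)) (g (h (f (k) (u))) (f (h (q)) (g (k) (q)))))
normal form: (f (h (q)) (g (h (f (k) (u))) (f (h (q)) (g (k) (q)))))

size = 14


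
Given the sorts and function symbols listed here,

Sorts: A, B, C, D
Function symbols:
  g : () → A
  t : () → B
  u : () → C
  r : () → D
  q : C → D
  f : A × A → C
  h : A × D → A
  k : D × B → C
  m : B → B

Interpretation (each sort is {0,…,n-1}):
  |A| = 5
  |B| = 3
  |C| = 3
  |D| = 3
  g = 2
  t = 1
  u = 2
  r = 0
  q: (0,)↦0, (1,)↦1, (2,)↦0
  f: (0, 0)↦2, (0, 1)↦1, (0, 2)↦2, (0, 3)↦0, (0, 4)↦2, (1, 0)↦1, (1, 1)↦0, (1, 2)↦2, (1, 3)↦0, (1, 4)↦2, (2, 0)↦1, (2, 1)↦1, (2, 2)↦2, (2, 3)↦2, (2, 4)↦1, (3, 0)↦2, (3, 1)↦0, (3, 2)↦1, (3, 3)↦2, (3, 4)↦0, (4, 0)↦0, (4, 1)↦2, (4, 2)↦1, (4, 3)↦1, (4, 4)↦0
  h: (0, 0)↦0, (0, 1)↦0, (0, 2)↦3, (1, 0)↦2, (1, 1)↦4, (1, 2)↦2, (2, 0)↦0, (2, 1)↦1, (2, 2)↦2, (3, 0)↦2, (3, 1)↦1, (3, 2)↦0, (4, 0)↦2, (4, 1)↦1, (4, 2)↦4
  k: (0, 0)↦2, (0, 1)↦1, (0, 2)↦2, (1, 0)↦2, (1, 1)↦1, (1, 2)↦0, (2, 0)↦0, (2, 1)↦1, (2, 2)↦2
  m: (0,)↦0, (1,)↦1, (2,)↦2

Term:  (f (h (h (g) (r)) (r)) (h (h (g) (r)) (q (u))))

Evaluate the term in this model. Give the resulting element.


value = 2

  g = 2
  r = 0
  (h (g) (r)) = h(2, 0) = 0
  r = 0
  (h (h (g) (r)) (r)) = h(0, 0) = 0
  g = 2
  r = 0
  (h (g) (r)) = h(2, 0) = 0
  u = 2
  (q (u)) = q(2,) = 0
  (h (h (g) (r)) (q (u))) = h(0, 0) = 0
  (f (h (h (g) (r)) (r)) (h (h (g) (r)) (q (u)))) = f(0, 0) = 2


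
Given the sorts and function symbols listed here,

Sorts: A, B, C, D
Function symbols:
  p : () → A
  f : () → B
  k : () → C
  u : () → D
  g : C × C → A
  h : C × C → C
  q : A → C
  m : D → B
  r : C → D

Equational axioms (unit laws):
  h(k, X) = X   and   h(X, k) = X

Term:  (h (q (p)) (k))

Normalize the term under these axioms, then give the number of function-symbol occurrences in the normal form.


size = 2

1. (h (q (p)) (k))  →  (q (p))
normal form: (q (p))


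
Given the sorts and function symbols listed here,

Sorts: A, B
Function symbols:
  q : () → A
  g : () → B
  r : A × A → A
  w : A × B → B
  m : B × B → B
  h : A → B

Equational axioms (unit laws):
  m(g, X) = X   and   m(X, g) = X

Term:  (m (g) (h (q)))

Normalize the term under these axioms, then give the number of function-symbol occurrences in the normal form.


size = 2

1. (m (g) (h (q)))  →  (h (q))
normal form: (h (q))


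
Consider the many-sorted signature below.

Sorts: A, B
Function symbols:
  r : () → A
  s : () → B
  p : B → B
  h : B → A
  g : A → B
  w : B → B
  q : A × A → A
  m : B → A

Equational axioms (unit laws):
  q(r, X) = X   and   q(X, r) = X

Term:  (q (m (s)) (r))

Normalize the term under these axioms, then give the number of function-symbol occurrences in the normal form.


size = 2

1. (q (m (s)) (r))  →  (m (s))
normal form: (m (s))


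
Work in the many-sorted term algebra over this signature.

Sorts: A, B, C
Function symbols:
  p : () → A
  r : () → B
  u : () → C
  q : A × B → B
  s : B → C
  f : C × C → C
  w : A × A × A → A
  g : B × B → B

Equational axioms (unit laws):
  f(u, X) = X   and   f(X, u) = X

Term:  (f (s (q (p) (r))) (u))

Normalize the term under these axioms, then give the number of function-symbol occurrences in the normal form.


1. (f (s (q (p) (r))) (u))  →  (s (q (p) (r)))
normal form: (s (q (p) (r)))

size = 4


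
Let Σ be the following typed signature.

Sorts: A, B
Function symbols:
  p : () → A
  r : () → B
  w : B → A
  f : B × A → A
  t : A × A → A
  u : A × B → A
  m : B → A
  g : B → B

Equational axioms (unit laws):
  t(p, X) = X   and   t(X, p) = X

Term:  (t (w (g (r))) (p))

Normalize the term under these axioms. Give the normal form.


1. (t (w (g (r))) (p))  →  (w (g (r)))

normal form = (w (g (r)))


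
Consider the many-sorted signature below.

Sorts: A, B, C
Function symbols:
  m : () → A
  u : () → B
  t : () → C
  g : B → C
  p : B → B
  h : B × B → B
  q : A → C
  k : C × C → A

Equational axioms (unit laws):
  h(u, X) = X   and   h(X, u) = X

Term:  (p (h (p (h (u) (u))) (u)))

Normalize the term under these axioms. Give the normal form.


normal form = (p (p (u)))

1. (p (h (p (h (u) (u))) (u)))  →  (p (p (h (u) (u))))
2. (p (p (h (u) (u))))  →  (p (p (u)))


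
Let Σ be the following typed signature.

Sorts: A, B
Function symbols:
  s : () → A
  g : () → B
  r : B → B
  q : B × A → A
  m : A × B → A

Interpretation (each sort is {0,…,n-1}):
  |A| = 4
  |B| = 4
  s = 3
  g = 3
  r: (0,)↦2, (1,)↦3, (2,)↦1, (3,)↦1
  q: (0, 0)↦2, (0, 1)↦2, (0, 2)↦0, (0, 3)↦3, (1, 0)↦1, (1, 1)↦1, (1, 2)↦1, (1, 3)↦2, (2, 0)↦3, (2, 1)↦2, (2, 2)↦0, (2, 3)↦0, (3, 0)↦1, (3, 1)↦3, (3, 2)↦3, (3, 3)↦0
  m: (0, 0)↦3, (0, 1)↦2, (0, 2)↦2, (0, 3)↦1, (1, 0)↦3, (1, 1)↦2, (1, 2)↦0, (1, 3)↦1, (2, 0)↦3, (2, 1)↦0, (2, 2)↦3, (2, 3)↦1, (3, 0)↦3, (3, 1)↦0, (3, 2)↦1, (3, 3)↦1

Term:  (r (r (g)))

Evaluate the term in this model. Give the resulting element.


  g = 3
  (r (g)) = r(3,) = 1
  (r (r (g))) = r(1,) = 3

value = 3


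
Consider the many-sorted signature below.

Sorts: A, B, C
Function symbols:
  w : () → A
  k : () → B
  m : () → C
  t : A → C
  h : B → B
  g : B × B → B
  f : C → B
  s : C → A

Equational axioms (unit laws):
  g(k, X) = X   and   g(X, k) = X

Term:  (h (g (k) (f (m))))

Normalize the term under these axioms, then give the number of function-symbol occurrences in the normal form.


size = 3

1. (h (g (k) (f (m))))  →  (h (f (m)))
normal form: (h (f (m)))


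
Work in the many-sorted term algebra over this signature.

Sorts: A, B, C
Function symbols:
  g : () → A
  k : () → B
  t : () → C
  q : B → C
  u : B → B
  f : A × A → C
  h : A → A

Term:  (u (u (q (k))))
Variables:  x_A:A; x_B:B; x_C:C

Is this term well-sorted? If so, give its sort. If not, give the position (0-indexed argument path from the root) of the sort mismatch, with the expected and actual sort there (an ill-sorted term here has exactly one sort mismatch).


ill-sorted at position [0, 0]: expected B, got C

      (k) : B
    (q (k)) : C
  (u (q (k))) : ✗ arg 0 at [0, 0] has sort C, expected B


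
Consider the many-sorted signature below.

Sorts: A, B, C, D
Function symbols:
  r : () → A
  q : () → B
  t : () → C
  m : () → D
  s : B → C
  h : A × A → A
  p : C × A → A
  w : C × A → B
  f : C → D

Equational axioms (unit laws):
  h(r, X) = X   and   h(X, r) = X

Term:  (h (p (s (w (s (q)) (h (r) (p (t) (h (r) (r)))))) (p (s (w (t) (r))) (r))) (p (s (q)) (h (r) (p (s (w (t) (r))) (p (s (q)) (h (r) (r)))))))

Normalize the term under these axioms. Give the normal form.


1. (h (p (s (w (s (q)) (h (r) (p (t) (h (r) (r)))))) (p (s (w (t) (r))) (r))) (p (s (q)) (h (r) (p (s (w (t) (r))) (p (s (q)) (h (r) (r)))))))  →  (h (p (s (w (s (q)) (p (t) (h (r) (r))))) (p (s (w (t) (r))) (r))) (p (s (q)) (h (r) (p (s (w (t) (r))) (p (s (q)) (h (r) (r)))))))
2. (h (p (s (w (s (q)) (p (t) (h (r) (r))))) (p (s (w (t) (r))) (r))) (p (s (q)) (h (r) (p (s (w (t) (r))) (p (s (q)) (h (r) (r)))))))  →  (h (p (s (w (s (q)) (p (t) (r)))) (p (s (w (t) (r))) (r))) (p (s (q)) (h (r) (p (s (w (t) (r))) (p (s (q)) (h (r) (r)))))))
3. (h (p (s (w (s (q)) (p (t) (r)))) (p (s (w (t) (r))) (r))) (p (s (q)) (h (r) (p (s (w (t) (r))) (p (s (q)) (h (r) (r)))))))  →  (h (p (s (w (s (q)) (p (t) (r)))) (p (s (w (t) (r))) (r))) (p (s (q)) (p (s (w (t) (r))) (p (s (q)) (h (r) (r))))))
4. (h (p (s (w (s (q)) (p (t) (r)))) (p (s (w (t) (r))) (r))) (p (s (q)) (p (s (w (t) (r))) (p (s (q)) (h (r) (r))))))  →  (h (p (s (w (s (q)) (p (t) (r)))) (p (s (w (t) (r))) (r))) (p (s (q)) (p (s (w (t) (r))) (p (s (q)) (r)))))

normal form = (h (p (s (w (s (q)) (p (t) (r)))) (p (s (w (t) (r))) (r))) (p (s (q)) (p (s (w (t) (r))) (p (s (q)) (r)))))


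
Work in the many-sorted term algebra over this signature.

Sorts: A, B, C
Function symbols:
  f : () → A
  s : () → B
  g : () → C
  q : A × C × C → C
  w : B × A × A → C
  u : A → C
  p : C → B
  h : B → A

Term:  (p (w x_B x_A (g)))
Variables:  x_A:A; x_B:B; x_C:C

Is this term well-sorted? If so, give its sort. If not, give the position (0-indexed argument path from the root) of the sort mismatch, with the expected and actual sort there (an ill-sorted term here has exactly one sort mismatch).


ill-sorted at position [0, 2]: expected A, got C

    x_B : B
    x_A : A
    (g) : C
  (w x_B x_A (g)) : ✗ arg 2 at [0, 2] has sort C, expected A


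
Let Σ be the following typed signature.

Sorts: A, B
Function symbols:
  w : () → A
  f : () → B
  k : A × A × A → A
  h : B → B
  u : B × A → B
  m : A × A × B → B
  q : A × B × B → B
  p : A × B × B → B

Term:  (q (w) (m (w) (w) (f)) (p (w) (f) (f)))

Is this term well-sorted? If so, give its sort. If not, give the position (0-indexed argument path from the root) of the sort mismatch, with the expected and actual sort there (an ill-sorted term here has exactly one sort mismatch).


  (w) : A
    (w) : A
    (w) : A
    (f) : B
  (m (w) (w) (f)) : B
    (w) : A
    (f) : B
    (f) : B
  (p (w) (f) (f)) : B
(q (w) (m (w) (w) (f)) (p (w) (f) (f))) : B

well-sorted; sort = B


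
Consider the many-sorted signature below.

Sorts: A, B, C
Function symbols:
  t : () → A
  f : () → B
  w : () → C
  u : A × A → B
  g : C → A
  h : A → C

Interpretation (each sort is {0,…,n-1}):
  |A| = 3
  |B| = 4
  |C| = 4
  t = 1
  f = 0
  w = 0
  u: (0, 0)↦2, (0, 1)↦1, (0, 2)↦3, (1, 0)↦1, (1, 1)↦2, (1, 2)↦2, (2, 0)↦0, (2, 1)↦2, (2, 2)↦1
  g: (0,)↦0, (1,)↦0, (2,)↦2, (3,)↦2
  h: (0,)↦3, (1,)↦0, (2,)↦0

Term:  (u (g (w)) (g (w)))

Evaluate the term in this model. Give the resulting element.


value = 2

  w = 0
  (g (w)) = g(0,) = 0
  w = 0
  (g (w)) = g(0,) = 0
  (u (g (w)) (g (w))) = u(0, 0) = 2


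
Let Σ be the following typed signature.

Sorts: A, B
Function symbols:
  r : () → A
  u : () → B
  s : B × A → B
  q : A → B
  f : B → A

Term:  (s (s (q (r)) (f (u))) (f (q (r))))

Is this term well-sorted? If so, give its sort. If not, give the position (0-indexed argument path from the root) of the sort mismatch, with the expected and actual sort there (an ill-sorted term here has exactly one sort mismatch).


      (r) : A
    (q (r)) : B
      (u) : B
    (f (u)) : A
  (s (q (r)) (f (u))) : B
      (r) : A
    (q (r)) : B
  (f (q (r))) : A
(s (s (q (r)) (f (u))) (f (q (r)))) : B

well-sorted; sort = B


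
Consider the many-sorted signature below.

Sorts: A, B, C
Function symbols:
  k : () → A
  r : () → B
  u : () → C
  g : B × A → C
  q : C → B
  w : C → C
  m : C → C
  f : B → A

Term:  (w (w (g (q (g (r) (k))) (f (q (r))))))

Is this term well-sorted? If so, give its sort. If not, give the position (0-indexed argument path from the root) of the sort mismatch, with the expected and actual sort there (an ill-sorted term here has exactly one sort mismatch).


ill-sorted at position [0, 0, 1, 0, 0]: expected C, got B

          (r) : B
          (k) : A
        (g (r) (k)) : C
      (q (g (r) (k))) : B
          (r) : B
        (q (r)) : ✗ arg 0 at [0, 0, 1, 0, 0] has sort B, expected C


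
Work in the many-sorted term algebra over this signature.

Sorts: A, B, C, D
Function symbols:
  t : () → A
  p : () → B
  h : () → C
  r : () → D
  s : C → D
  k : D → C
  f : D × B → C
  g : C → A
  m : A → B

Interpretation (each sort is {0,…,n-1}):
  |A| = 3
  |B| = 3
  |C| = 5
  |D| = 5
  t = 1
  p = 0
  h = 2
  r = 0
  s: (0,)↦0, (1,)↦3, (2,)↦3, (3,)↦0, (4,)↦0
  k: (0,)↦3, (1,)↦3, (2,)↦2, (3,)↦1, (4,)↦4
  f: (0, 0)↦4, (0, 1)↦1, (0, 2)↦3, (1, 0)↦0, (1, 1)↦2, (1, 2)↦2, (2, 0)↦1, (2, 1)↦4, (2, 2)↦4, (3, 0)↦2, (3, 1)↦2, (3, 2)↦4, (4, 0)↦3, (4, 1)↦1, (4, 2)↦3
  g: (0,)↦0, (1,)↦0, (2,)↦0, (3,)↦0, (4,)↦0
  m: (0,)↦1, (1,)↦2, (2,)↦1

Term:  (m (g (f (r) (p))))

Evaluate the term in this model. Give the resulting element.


  r = 0
  p = 0
  (f (r) (p)) = f(0, 0) = 4
  (g (f (r) (p))) = g(4,) = 0
  (m (g (f (r) (p)))) = m(0,) = 1

value = 1


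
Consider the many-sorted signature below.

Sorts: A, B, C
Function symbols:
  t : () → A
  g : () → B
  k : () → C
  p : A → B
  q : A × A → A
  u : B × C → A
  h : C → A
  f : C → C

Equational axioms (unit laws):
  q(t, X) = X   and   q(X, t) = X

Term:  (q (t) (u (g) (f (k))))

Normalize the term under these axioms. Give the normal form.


1. (q (t) (u (g) (f (k))))  →  (u (g) (f (k)))

normal form = (u (g) (f (k)))


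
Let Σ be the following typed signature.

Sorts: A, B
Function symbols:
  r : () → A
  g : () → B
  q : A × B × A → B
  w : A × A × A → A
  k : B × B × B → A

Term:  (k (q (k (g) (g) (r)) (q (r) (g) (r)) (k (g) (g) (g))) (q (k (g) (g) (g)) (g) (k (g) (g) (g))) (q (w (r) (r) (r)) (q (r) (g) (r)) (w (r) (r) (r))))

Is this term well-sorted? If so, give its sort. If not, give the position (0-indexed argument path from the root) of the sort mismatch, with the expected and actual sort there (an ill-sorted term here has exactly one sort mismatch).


ill-sorted at position [0, 0, 2]: expected B, got A

      (g) : B
      (g) : B
      (r) : A
    (k (g) (g) (r)) : ✗ arg 2 at [0, 0, 2] has sort A, expected B
      (r) : A
      (g) : B
      (r) : A
    (q (r) (g) (r)) : B
      (g) : B
      (g) : B
      (g) : B
    (k (g) (g) (g)) : A
      (g) : B
      (g) : B
      (g) : B
    (k (g) (g) (g)) : A
    (g) : B
      (g) : B
      (g) : B
      (g) : B
    (k (g) (g) (g)) : A
  (q (k (g) (g) (g)) (g) (k (g) (g) (g))) : B
      (r) : A
      (r) : A
      (r) : A
    (w (r) (r) (r)) : A
      (r) : A
      (g) : B
      (r) : A
    (q (r) (g) (r)) : B
      (r) : A
      (r) : A
      (r) : A
    (w (r) (r) (r)) : A
  (q (w (r) (r) (r)) (q (r) (g) (r)) (w (r) (r) (r))) : B


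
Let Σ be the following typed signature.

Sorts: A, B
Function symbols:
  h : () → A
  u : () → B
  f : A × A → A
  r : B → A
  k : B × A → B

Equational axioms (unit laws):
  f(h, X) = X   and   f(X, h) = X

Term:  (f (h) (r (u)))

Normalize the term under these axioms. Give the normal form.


normal form = (r (u))

1. (f (h) (r (u)))  →  (r (u))


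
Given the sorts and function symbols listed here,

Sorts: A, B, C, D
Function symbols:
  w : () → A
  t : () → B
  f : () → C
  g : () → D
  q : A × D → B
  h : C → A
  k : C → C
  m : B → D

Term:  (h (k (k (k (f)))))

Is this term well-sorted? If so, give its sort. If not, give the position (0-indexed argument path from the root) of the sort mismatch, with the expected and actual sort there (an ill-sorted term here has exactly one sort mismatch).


        (f) : C
      (k (f)) : C
    (k (k (f))) : C
  (k (k (k (f)))) : C
(h (k (k (k (f))))) : A

well-sorted; sort = A


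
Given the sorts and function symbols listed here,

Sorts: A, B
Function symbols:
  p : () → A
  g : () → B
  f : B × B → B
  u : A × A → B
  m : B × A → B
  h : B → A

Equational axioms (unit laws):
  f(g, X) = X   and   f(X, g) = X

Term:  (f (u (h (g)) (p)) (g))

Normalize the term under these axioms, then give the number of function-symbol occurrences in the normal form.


1. (f (u (h (g)) (p)) (g))  →  (u (h (g)) (p))
normal form: (u (h (g)) (p))

size = 4


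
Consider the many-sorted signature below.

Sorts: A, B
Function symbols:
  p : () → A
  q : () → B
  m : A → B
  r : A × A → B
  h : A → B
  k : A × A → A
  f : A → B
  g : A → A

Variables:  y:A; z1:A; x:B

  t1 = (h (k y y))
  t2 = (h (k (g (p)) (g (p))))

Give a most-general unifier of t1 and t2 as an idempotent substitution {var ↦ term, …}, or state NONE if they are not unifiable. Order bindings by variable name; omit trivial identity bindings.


{y ↦ (g (p))}


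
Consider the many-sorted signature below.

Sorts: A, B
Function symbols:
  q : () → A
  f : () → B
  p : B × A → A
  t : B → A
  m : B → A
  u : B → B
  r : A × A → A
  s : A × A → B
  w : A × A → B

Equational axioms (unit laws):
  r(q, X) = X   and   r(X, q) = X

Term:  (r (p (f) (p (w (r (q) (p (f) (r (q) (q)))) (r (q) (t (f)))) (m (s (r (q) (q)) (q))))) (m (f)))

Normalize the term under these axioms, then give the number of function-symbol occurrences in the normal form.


1. (r (p (f) (p (w (r (q) (p (f) (r (q) (q)))) (r (q) (t (f)))) (m (s (r (q) (q)) (q))))) (m (f)))  →  (r (p (f) (p (w (p (f) (r (q) (q))) (r (q) (t (f)))) (m (s (r (q) (q)) (q))))) (m (f)))
2. (r (p (f) (p (w (p (f) (r (q) (q))) (r (q) (t (f)))) (m (s (r (q) (q)) (q))))) (m (f)))  →  (r (p (f) (p (w (p (f) (q)) (r (q) (t (f)))) (m (s (r (q) (q)) (q))))) (m (f)))
3. (r (p (f) (p (w (p (f) (q)) (r (q) (t (f)))) (m (s (r (q) (q)) (q))))) (m (f)))  →  (r (p (f) (p (w (p (f) (q)) (t (f))) (m (s (r (q) (q)) (q))))) (m (f)))
4. (r (p (f) (p (w (p (f) (q)) (t (f))) (m (s (r (q) (q)) (q))))) (m (f)))  →  (r (p (f) (p (w (p (f) (q)) (t (f))) (m (s (q) (q))))) (m (f)))
normal form: (r (p (f) (p (w (p (f) (q)) (t (f))) (m (s (q) (q))))) (m (f)))

size = 16


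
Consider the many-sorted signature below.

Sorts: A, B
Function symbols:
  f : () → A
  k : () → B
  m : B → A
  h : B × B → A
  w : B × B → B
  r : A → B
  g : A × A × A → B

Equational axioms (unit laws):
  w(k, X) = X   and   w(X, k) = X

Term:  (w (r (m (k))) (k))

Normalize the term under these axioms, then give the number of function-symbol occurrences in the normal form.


1. (w (r (m (k))) (k))  →  (r (m (k)))
normal form: (r (m (k)))

size = 3


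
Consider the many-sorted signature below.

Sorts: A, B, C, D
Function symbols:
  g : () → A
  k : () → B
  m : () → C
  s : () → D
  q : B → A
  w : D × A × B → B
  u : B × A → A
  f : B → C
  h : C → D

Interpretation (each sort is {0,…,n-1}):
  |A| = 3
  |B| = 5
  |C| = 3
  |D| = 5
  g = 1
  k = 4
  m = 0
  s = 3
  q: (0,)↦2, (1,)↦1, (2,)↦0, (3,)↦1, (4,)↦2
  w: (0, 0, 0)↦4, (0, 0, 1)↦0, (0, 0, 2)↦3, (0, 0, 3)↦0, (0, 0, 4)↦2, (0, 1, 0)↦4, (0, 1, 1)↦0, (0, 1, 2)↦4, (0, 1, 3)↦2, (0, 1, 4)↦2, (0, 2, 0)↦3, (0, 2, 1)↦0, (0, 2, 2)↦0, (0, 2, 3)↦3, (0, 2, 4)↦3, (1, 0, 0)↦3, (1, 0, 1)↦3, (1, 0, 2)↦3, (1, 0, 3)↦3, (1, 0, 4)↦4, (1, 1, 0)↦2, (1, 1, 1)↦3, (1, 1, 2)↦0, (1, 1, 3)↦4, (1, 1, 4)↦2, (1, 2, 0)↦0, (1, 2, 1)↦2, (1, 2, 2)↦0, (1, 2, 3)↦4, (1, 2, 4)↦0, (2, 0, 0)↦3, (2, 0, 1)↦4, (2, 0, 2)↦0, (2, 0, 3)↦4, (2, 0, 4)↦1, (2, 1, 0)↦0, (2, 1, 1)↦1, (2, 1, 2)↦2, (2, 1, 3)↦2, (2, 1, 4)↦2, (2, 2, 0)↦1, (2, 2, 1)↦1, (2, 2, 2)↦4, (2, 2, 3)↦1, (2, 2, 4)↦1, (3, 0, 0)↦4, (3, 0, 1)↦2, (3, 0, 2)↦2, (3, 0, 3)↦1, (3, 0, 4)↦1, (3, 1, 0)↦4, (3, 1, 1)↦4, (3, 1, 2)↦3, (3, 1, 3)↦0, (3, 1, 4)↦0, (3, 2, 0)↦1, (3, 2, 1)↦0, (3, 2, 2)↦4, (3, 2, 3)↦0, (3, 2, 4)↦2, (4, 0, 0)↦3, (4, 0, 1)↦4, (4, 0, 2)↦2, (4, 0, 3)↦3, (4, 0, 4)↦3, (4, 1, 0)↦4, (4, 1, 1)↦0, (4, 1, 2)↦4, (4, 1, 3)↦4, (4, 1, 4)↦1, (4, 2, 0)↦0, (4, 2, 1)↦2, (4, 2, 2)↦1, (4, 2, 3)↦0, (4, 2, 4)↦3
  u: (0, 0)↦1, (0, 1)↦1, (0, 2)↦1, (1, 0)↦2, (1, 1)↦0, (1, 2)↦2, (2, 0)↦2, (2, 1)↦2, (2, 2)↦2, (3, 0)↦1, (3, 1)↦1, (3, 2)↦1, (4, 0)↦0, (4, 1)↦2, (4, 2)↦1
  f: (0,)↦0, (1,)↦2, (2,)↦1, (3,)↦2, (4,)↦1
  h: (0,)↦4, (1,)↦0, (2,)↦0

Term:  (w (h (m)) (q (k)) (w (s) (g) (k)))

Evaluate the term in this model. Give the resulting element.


  m = 0
  (h (m)) = h(0,) = 4
  k = 4
  (q (k)) = q(4,) = 2
  s = 3
  g = 1
  k = 4
  (w (s) (g) (k)) = w(3, 1, 4) = 0
  (w (h (m)) (q (k)) (w (s) (g) (k))) = w(4, 2, 0) = 0

value = 0


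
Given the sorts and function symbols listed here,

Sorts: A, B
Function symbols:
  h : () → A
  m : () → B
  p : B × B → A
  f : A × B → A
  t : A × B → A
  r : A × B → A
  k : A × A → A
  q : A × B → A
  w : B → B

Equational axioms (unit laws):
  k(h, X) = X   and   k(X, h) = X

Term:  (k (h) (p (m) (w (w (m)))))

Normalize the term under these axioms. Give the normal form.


1. (k (h) (p (m) (w (w (m)))))  →  (p (m) (w (w (m))))

normal form = (p (m) (w (w (m))))


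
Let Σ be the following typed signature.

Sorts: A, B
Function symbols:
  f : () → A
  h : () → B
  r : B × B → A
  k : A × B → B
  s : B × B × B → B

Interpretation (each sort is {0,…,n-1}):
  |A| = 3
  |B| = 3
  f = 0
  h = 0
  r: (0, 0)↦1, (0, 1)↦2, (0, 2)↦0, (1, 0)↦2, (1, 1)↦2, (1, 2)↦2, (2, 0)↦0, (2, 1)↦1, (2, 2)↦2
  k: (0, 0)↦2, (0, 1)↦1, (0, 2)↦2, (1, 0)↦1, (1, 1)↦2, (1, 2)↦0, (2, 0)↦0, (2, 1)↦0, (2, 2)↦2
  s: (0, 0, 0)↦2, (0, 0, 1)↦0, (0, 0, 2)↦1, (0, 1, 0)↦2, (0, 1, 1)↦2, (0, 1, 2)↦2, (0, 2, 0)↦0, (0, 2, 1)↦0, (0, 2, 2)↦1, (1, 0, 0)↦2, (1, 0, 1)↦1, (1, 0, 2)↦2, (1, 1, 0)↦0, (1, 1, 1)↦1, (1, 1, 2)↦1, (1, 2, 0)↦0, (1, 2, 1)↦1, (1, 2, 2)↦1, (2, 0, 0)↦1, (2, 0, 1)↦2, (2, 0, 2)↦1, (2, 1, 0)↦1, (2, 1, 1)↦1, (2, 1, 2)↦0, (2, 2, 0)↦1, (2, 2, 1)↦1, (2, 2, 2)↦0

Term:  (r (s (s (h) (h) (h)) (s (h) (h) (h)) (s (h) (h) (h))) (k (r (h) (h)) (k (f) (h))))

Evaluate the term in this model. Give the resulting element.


value = 1

  h = 0
  h = 0
  h = 0
  (s (h) (h) (h)) = s(0, 0, 0) = 2
  h = 0
  h = 0
  h = 0
  (s (h) (h) (h)) = s(0, 0, 0) = 2
  h = 0
  h = 0
  h = 0
  (s (h) (h) (h)) = s(0, 0, 0) = 2
  (s (s (h) (h) (h)) (s (h) (h) (h)) (s (h) (h) (h))) = s(2, 2, 2) = 0
  h = 0
  h = 0
  (r (h) (h)) = r(0, 0) = 1
  f = 0
  h = 0
  (k (f) (h)) = k(0, 0) = 2
  (k (r (h) (h)) (k (f) (h))) = k(1, 2) = 0
  (r (s (s (h) (h) (h)) (s (h) (h) (h)) (s (h) (h) (h))) (k (r (h) (h)) (k (f) (h)))) = r(0, 0) = 1


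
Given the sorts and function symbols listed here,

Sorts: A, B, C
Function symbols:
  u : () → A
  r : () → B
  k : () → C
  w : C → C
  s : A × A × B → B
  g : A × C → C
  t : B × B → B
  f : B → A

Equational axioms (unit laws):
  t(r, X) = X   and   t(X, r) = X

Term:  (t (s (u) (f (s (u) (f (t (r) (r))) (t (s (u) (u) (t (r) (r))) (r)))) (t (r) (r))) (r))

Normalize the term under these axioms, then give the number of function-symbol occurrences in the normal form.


1. (t (s (u) (f (s (u) (f (t (r) (r))) (t (s (u) (u) (t (r) (r))) (r)))) (t (r) (r))) (r))  →  (s (u) (f (s (u) (f (t (r) (r))) (t (s (u) (u) (t (r) (r))) (r)))) (t (r) (r)))
2. (s (u) (f (s (u) (f (t (r) (r))) (t (s (u) (u) (t (r) (r))) (r)))) (t (r) (r)))  →  (s (u) (f (s (u) (f (r)) (t (s (u) (u) (t (r) (r))) (r)))) (t (r) (r)))
3. (s (u) (f (s (u) (f (r)) (t (s (u) (u) (t (r) (r))) (r)))) (t (r) (r)))  →  (s (u) (f (s (u) (f (r)) (s (u) (u) (t (r) (r))))) (t (r) (r)))
4. (s (u) (f (s (u) (f (r)) (s (u) (u) (t (r) (r))))) (t (r) (r)))  →  (s (u) (f (s (u) (f (r)) (s (u) (u) (r)))) (t (r) (r)))
5. (s (u) (f (s (u) (f (r)) (s (u) (u) (r)))) (t (r) (r)))  →  (s (u) (f (s (u) (f (r)) (s (u) (u) (r)))) (r))
normal form: (s (u) (f (s (u) (f (r)) (s (u) (u) (r)))) (r))

size = 12


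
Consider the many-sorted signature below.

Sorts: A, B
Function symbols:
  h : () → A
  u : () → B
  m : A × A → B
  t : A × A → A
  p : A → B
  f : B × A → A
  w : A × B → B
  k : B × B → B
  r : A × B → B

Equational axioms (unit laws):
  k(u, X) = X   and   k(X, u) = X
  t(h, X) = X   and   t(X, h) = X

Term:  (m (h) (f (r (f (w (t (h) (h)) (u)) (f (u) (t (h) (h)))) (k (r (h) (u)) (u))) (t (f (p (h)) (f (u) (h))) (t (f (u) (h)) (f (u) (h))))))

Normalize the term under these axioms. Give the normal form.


1. (m (h) (f (r (f (w (t (h) (h)) (u)) (f (u) (t (h) (h)))) (k (r (h) (u)) (u))) (t (f (p (h)) (f (u) (h))) (t (f (u) (h)) (f (u) (h))))))  →  (m (h) (f (r (f (w (h) (u)) (f (u) (t (h) (h)))) (k (r (h) (u)) (u))) (t (f (p (h)) (f (u) (h))) (t (f (u) (h)) (f (u) (h))))))
2. (m (h) (f (r (f (w (h) (u)) (f (u) (t (h) (h)))) (k (r (h) (u)) (u))) (t (f (p (h)) (f (u) (h))) (t (f (u) (h)) (f (u) (h))))))  →  (m (h) (f (r (f (w (h) (u)) (f (u) (h))) (k (r (h) (u)) (u))) (t (f (p (h)) (f (u) (h))) (t (f (u) (h)) (f (u) (h))))))
3. (m (h) (f (r (f (w (h) (u)) (f (u) (h))) (k (r (h) (u)) (u))) (t (f (p (h)) (f (u) (h))) (t (f (u) (h)) (f (u) (h))))))  →  (m (h) (f (r (f (w (h) (u)) (f (u) (h))) (r (h) (u))) (t (f (p (h)) (f (u) (h))) (t (f (u) (h)) (f (u) (h))))))

normal form = (m (h) (f (r (f (w (h) (u)) (f (u) (h))) (r (h) (u))) (t (f (p (h)) (f (u) (h))) (t (f (u) (h)) (f (u) (h))))))


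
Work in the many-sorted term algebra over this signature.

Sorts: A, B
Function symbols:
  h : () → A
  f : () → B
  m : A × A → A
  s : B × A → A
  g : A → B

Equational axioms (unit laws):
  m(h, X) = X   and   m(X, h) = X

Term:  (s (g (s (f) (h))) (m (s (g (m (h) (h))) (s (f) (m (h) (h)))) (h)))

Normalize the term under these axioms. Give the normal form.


normal form = (s (g (s (f) (h))) (s (g (h)) (s (f) (h))))

1. (s (g (s (f) (h))) (m (s (g (m (h) (h))) (s (f) (m (h) (h)))) (h)))  →  (s (g (s (f) (h))) (s (g (m (h) (h))) (s (f) (m (h) (h)))))
2. (s (g (s (f) (h))) (s (g (m (h) (h))) (s (f) (m (h) (h)))))  →  (s (g (s (f) (h))) (s (g (h)) (s (f) (m (h) (h)))))
3. (s (g (s (f) (h))) (s (g (h)) (s (f) (m (h) (h)))))  →  (s (g (s (f) (h))) (s (g (h)) (s (f) (h))))


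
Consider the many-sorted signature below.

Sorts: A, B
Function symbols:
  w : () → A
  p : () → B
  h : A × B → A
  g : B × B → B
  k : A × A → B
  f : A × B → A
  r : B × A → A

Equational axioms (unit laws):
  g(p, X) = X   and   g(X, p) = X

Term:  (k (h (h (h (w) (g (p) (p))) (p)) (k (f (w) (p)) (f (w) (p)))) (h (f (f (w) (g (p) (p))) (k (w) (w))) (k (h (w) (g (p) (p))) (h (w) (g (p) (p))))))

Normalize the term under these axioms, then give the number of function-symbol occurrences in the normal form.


size = 29

1. (k (h (h (h (w) (g (p) (p))) (p)) (k (f (w) (p)) (f (w) (p)))) (h (f (f (w) (g (p) (p))) (k (w) (w))) (k (h (w) (g (p) (p))) (h (w) (g (p) (p))))))  →  (k (h (h (h (w) (p)) (p)) (k (f (w) (p)) (f (w) (p)))) (h (f (f (w) (g (p) (p))) (k (w) (w))) (k (h (w) (g (p) (p))) (h (w) (g (p) (p))))))
2. (k (h (h (h (w) (p)) (p)) (k (f (w) (p)) (f (w) (p)))) (h (f (f (w) (g (p) (p))) (k (w) (w))) (k (h (w) (g (p) (p))) (h (w) (g (p) (p))))))  →  (k (h (h (h (w) (p)) (p)) (k (f (w) (p)) (f (w) (p)))) (h (f (f (w) (p)) (k (w) (w))) (k (h (w) (g (p) (p))) (h (w) (g (p) (p))))))
3. (k (h (h (h (w) (p)) (p)) (k (f (w) (p)) (f (w) (p)))) (h (f (f (w) (p)) (k (w) (w))) (k (h (w) (g (p) (p))) (h (w) (g (p) (p))))))  →  (k (h (h (h (w) (p)) (p)) (k (f (w) (p)) (f (w) (p)))) (h (f (f (w) (p)) (k (w) (w))) (k (h (w) (p)) (h (w) (g (p) (p))))))
4. (k (h (h (h (w) (p)) (p)) (k (f (w) (p)) (f (w) (p)))) (h (f (f (w) (p)) (k (w) (w))) (k (h (w) (p)) (h (w) (g (p) (p))))))  →  (k (h (h (h (w) (p)) (p)) (k (f (w) (p)) (f (w) (p)))) (h (f (f (w) (p)) (k (w) (w))) (k (h (w) (p)) (h (w) (p)))))
normal form: (k (h (h (h (w) (p)) (p)) (k (f (w) (p)) (f (w) (p)))) (h (f (f (w) (p)) (k (w) (w))) (k (h (w) (p)) (h (w) (p)))))


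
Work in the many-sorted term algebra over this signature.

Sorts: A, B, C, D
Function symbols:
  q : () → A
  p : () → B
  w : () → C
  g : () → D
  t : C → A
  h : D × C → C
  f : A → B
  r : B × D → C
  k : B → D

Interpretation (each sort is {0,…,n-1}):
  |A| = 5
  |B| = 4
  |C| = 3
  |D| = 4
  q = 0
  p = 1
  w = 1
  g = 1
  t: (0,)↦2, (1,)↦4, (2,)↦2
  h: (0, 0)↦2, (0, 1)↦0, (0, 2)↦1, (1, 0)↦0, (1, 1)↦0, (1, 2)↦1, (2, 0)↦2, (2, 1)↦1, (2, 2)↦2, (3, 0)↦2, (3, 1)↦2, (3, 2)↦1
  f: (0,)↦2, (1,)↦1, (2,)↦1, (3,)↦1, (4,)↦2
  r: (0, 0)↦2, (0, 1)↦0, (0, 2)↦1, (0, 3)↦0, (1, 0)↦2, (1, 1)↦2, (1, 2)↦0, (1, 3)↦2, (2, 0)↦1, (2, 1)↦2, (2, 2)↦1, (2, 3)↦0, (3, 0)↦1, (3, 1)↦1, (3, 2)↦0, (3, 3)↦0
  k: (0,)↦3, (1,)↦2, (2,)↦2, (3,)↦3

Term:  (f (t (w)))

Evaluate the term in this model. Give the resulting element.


value = 2

  w = 1
  (t (w)) = t(1,) = 4
  (f (t (w))) = f(4,) = 2


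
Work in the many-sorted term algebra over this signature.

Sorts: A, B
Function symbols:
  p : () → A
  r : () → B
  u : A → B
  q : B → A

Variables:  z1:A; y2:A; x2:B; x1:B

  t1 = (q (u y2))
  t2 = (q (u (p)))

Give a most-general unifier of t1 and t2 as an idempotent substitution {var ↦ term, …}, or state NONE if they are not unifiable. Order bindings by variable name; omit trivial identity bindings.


{y2 ↦ (p)}


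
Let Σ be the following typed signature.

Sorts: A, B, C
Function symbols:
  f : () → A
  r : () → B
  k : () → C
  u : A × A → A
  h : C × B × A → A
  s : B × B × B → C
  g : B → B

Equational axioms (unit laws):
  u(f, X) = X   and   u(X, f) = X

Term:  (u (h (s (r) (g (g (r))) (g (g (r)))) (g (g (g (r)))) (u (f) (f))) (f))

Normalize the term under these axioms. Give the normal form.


1. (u (h (s (r) (g (g (r))) (g (g (r)))) (g (g (g (r)))) (u (f) (f))) (f))  →  (h (s (r) (g (g (r))) (g (g (r)))) (g (g (g (r)))) (u (f) (f)))
2. (h (s (r) (g (g (r))) (g (g (r)))) (g (g (g (r)))) (u (f) (f)))  →  (h (s (r) (g (g (r))) (g (g (r)))) (g (g (g (r)))) (f))

normal form = (h (s (r) (g (g (r))) (g (g (r)))) (g (g (g (r)))) (f))


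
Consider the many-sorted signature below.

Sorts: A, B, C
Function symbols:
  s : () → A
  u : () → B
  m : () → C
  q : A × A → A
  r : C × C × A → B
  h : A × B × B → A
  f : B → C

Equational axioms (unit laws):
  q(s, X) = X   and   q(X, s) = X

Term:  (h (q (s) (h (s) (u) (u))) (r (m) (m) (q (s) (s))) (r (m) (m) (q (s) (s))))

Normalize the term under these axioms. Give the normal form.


1. (h (q (s) (h (s) (u) (u))) (r (m) (m) (q (s) (s))) (r (m) (m) (q (s) (s))))  →  (h (h (s) (u) (u)) (r (m) (m) (q (s) (s))) (r (m) (m) (q (s) (s))))
2. (h (h (s) (u) (u)) (r (m) (m) (q (s) (s))) (r (m) (m) (q (s) (s))))  →  (h (h (s) (u) (u)) (r (m) (m) (s)) (r (m) (m) (q (s) (s))))
3. (h (h (s) (u) (u)) (r (m) (m) (s)) (r (m) (m) (q (s) (s))))  →  (h (h (s) (u) (u)) (r (m) (m) (s)) (r (m) (m) (s)))

normal form = (h (h (s) (u) (u)) (r (m) (m) (s)) (r (m) (m) (s)))


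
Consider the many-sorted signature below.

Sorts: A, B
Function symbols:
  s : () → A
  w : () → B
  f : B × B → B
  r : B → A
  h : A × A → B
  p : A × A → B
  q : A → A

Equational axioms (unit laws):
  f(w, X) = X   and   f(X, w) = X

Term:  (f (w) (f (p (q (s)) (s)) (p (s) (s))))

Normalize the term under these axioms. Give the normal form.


1. (f (w) (f (p (q (s)) (s)) (p (s) (s))))  →  (f (p (q (s)) (s)) (p (s) (s)))

normal form = (f (p (q (s)) (s)) (p (s) (s)))


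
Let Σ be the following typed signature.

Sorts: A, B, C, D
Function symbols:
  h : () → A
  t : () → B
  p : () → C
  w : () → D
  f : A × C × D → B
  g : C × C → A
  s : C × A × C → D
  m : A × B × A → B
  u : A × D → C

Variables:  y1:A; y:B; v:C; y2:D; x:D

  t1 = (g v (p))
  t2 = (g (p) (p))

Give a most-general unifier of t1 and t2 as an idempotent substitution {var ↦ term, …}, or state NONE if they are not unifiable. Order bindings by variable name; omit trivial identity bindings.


{v ↦ (p)}


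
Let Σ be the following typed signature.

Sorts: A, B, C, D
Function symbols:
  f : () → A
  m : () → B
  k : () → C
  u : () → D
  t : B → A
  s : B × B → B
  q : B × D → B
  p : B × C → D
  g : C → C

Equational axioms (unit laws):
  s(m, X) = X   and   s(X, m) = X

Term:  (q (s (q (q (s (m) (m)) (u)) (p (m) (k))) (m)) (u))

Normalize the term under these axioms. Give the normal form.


normal form = (q (q (q (m) (u)) (p (m) (k))) (u))

1. (q (s (q (q (s (m) (m)) (u)) (p (m) (k))) (m)) (u))  →  (q (q (q (s (m) (m)) (u)) (p (m) (k))) (u))
2. (q (q (q (s (m) (m)) (u)) (p (m) (k))) (u))  →  (q (q (q (m) (u)) (p (m) (k))) (u))


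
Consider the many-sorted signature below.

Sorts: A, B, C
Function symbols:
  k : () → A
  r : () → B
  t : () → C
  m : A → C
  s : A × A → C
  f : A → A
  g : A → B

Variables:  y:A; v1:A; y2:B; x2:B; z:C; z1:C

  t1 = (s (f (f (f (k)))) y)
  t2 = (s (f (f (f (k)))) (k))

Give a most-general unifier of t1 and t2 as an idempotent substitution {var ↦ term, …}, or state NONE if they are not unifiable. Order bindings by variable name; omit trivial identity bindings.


{y ↦ (k)}


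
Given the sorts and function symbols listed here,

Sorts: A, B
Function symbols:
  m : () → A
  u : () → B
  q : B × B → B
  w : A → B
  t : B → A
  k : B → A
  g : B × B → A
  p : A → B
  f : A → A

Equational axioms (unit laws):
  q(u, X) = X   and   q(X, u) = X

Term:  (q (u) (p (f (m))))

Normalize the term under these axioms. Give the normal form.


normal form = (p (f (m)))

1. (q (u) (p (f (m))))  →  (p (f (m)))


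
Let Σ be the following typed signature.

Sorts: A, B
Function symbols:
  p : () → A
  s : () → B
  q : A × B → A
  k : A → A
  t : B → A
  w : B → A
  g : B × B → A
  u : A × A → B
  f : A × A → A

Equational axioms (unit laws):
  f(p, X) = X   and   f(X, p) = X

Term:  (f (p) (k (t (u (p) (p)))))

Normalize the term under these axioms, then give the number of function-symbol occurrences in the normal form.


size = 5

1. (f (p) (k (t (u (p) (p)))))  →  (k (t (u (p) (p))))
normal form: (k (t (u (p) (p))))


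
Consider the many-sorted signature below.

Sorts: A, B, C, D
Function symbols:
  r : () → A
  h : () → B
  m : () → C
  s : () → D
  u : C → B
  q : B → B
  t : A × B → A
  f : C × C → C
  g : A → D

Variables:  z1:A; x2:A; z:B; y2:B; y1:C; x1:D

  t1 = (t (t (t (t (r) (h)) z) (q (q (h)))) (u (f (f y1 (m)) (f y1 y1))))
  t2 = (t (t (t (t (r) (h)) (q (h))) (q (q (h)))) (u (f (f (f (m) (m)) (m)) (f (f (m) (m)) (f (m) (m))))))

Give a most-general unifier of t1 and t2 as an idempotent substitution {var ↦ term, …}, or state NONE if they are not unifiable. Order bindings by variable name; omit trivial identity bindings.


{y1 ↦ (f (m) (m)), z ↦ (q (h))}


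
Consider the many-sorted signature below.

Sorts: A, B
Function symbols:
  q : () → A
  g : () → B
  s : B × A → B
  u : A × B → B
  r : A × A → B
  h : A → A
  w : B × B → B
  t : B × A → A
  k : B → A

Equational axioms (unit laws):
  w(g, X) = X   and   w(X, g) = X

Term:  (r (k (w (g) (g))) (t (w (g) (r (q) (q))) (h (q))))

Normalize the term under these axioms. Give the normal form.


1. (r (k (w (g) (g))) (t (w (g) (r (q) (q))) (h (q))))  →  (r (k (g)) (t (w (g) (r (q) (q))) (h (q))))
2. (r (k (g)) (t (w (g) (r (q) (q))) (h (q))))  →  (r (k (g)) (t (r (q) (q)) (h (q))))

normal form = (r (k (g)) (t (r (q) (q)) (h (q))))
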